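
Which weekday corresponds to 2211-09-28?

Saturday

Doomsday rule: the anchor day for the 2200s is Friday. For year 11: 11÷12 = 0 r 11, and 11÷4 = 2, so 0+11+2 = 13.
Friday + 13 ≡ Thursday — that's 2211's doomsday.
In September the doomsday date is Sep 5.
Sep 28 is 23 days after Sep 5; 23 mod 7 = 2, so Thursday + 2 = Saturday.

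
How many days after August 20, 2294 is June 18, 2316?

Aug 20, 2294 → Aug 20, 2295: 365 days.
Aug 20, 2295 → Aug 20, 2296: 366 days (Feb 29, 2296 is in that span).
Aug 20, 2296 → Aug 20, 2297: 365 days.
Aug 20, 2297 → Aug 20, 2298: 365 days.
Aug 20, 2298 → Aug 20, 2299: 365 days.
Aug 20, 2299 → Aug 20, 2300: 365 days.
Aug 20, 2300 → Aug 20, 2301: 365 days.
Aug 20, 2301 → Aug 20, 2302: 365 days.
Aug 20, 2302 → Aug 20, 2303: 365 days.
Aug 20, 2303 → Aug 20, 2304: 366 days (Feb 29, 2304 is in that span).
Aug 20, 2304 → Aug 20, 2305: 365 days.
Aug 20, 2305 → Aug 20, 2306: 365 days.
Aug 20, 2306 → Aug 20, 2307: 365 days.
Aug 20, 2307 → Aug 20, 2308: 366 days (Feb 29, 2308 is in that span).
Aug 20, 2308 → Aug 20, 2309: 365 days.
Aug 20, 2309 → Aug 20, 2310: 365 days.
Aug 20, 2310 → Aug 20, 2311: 365 days.
Aug 20, 2311 → Aug 20, 2312: 366 days (Feb 29, 2312 is in that span).
Aug 20, 2312 → Aug 20, 2313: 365 days.
Aug 20, 2313 → Aug 20, 2314: 365 days.
Aug 20, 2314 → Aug 20, 2315: 365 days.
Aug 20, 2315 → Sep 20, 2315: 31 days (August has 31).
Sep 20, 2315 → Oct 20, 2315: 30 days (September has 30).
Oct 20, 2315 → Nov 20, 2315: 31 days (October has 31).
Nov 20, 2315 → Dec 20, 2315: 30 days (November has 30).
Dec 20, 2315 → Jan 20, 2316: 31 days (December has 31).
Jan 20, 2316 → Feb 20, 2316: 31 days (January has 31).
Feb 20, 2316 → Mar 20, 2316: 29 days (February has 29).
Mar 20, 2316 → Apr 20, 2316: 31 days (March has 31).
Apr 20, 2316 → May 20, 2316: 30 days (April has 30).
May 20, 2316 → Jun 18, 2316: 29 days.
Total: 7972 days.

7972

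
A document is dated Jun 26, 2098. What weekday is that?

Thursday

Doomsday rule: the anchor day for the 2000s is Tuesday. For year 98: 98÷12 = 8 r 2, and 2÷4 = 0, so 8+2+0 = 10.
Tuesday + 10 ≡ Friday — that's 2098's doomsday.
In June the doomsday date is Jun 6.
Jun 26 is 20 days after Jun 6; 20 mod 7 = 6, so Friday + 6 = Thursday.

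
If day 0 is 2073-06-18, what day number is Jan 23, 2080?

2410

Jun 18, 2073 → Jun 18, 2074: 365 days.
Jun 18, 2074 → Jun 18, 2075: 365 days.
Jun 18, 2075 → Jun 18, 2076: 366 days (Feb 29, 2076 is in that span).
Jun 18, 2076 → Jun 18, 2077: 365 days.
Jun 18, 2077 → Jun 18, 2078: 365 days.
Jun 18, 2078 → Jun 18, 2079: 365 days.
Jun 18, 2079 → Jul 18, 2079: 30 days (June has 30).
Jul 18, 2079 → Aug 18, 2079: 31 days (July has 31).
Aug 18, 2079 → Sep 18, 2079: 31 days (August has 31).
Sep 18, 2079 → Oct 18, 2079: 30 days (September has 30).
Oct 18, 2079 → Nov 18, 2079: 31 days (October has 31).
Nov 18, 2079 → Dec 18, 2079: 30 days (November has 30).
Dec 18, 2079 → Jan 18, 2080: 31 days (December has 31).
Jan 18, 2080 → Jan 23, 2080: 5 days.
Total: 2410 days.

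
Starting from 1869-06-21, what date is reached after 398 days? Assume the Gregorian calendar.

Jun has 30 days: +10 → Jul 1, 1869 (388 left).
Jul has 31 days: +31 → Aug 1, 1869 (357 left).
Aug has 31 days: +31 → Sep 1, 1869 (326 left).
Sep has 30 days: +30 → Oct 1, 1869 (296 left).
Oct has 31 days: +31 → Nov 1, 1869 (265 left).
Nov has 30 days: +30 → Dec 1, 1869 (235 left).
Dec has 31 days: +31 → Jan 1, 1870 (204 left).
Jan has 31 days: +31 → Feb 1, 1870 (173 left).
Feb has 28 days: +28 → Mar 1, 1870 (145 left).
Mar has 31 days: +31 → Apr 1, 1870 (114 left).
Apr has 30 days: +30 → May 1, 1870 (84 left).
May has 31 days: +31 → Jun 1, 1870 (53 left).
Jun has 30 days: +30 → Jul 1, 1870 (23 left).
+23 → Jul 24, 1870.

July 24, 1870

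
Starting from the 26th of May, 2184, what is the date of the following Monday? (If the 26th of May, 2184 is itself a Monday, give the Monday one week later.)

May 31, 2184

May 26, 2184 is a Wednesday.
From Wednesday to the next Monday is 5 days.
May 26, 2184 + 5 = May 31, 2184.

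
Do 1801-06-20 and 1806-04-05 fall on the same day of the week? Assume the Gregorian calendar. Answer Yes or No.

Yes

From Jun 20, 1801 to Apr 5, 1806 is 1750 days.
1750 mod 7 = 0, so they are the same weekday.
(Jun 20, 1801 is a Saturday; Apr 5, 1806 is a Saturday.)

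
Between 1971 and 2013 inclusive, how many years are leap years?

11

Multiples of 4 in [1971,2013]: 11.
Of those, multiples of 100: 1 (not leap unless ÷400).
Multiples of 400: 1.
Leap years = 11 − 1 + 1 = 11.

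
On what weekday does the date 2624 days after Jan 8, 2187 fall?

First find the weekday of Jan 8, 2187. Doomsday rule: the anchor day for the 2100s is Sunday. For year 87: 87÷12 = 7 r 3, and 3÷4 = 0, so 7+3+0 = 10.
Sunday + 10 ≡ Wednesday — that's 2187's doomsday.
In January the doomsday date is Jan 3 (2187 is not a leap year).
Jan 8 is 5 days after Jan 3; 5 mod 7 = 5, so Wednesday + 5 = Monday.
2624 mod 7 = 6, so 2624 days after a Monday is Monday + 6 = Sunday.

Sunday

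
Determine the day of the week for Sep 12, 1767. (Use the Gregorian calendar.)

Doomsday rule: the anchor day for the 1700s is Sunday. For year 67: 67÷12 = 5 r 7, and 7÷4 = 1, so 5+7+1 = 13.
Sunday + 13 ≡ Saturday — that's 1767's doomsday.
In September the doomsday date is Sep 5.
Sep 12 is 7 days after Sep 5; 7 mod 7 = 0, so Saturday + 0 = Saturday.

Saturday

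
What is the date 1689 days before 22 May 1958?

−365 (one year) → May 22, 1957 (1324 left).
−365 (one year) → May 22, 1956 (959 left).
−366 (one year; includes Feb 29, 1956) → May 22, 1955 (593 left).
−365 (one year) → May 22, 1954 (228 left).
−22 → Apr 30, 1954 (end of Apr, 30 days; 206 left).
−30 → Mar 31, 1954 (end of Mar, 31 days; 176 left).
−31 → Feb 28, 1954 (end of Feb, 28 days; 145 left).
−28 → Jan 31, 1954 (end of Jan, 31 days; 117 left).
−31 → Dec 31, 1953 (end of Dec, 31 days; 86 left).
−31 → Nov 30, 1953 (end of Nov, 30 days; 55 left).
−30 → Oct 31, 1953 (end of Oct, 31 days; 25 left).
−25 → Oct 6, 1953.

October 6, 1953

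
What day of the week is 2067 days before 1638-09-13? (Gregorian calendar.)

Saturday

First find the weekday of Sep 13, 1638. Doomsday rule: the anchor day for the 1600s is Tuesday. For year 38: 38÷12 = 3 r 2, and 2÷4 = 0, so 3+2+0 = 5.
Tuesday + 5 ≡ Sunday — that's 1638's doomsday.
In September the doomsday date is Sep 5.
Sep 13 is 8 days after Sep 5; 8 mod 7 = 1, so Sunday + 1 = Monday.
2067 mod 7 = 2, so 2067 days before a Monday is Monday − 2 = Saturday.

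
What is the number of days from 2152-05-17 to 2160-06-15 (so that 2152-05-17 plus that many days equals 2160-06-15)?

2951

May 17, 2152 → May 17, 2153: 365 days.
May 17, 2153 → May 17, 2154: 365 days.
May 17, 2154 → May 17, 2155: 365 days.
May 17, 2155 → May 17, 2156: 366 days (Feb 29, 2156 is in that span).
May 17, 2156 → May 17, 2157: 365 days.
May 17, 2157 → May 17, 2158: 365 days.
May 17, 2158 → May 17, 2159: 365 days.
May 17, 2159 → Jun 17, 2159: 31 days (May has 31).
Jun 17, 2159 → Jul 17, 2159: 30 days (June has 30).
Jul 17, 2159 → Aug 17, 2159: 31 days (July has 31).
Aug 17, 2159 → Sep 17, 2159: 31 days (August has 31).
Sep 17, 2159 → Oct 17, 2159: 30 days (September has 30).
Oct 17, 2159 → Nov 17, 2159: 31 days (October has 31).
Nov 17, 2159 → Dec 17, 2159: 30 days (November has 30).
Dec 17, 2159 → Jan 17, 2160: 31 days (December has 31).
Jan 17, 2160 → Feb 17, 2160: 31 days (January has 31).
Feb 17, 2160 → Mar 17, 2160: 29 days (February has 29).
Mar 17, 2160 → Apr 17, 2160: 31 days (March has 31).
Apr 17, 2160 → May 17, 2160: 30 days (April has 30).
May 17, 2160 → Jun 15, 2160: 29 days.
Total: 2951 days.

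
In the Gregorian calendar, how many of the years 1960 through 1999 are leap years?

Multiples of 4 in [1960,1999]: 10.
Of those, multiples of 100: 0 (not leap unless ÷400).
Multiples of 400: 0.
Leap years = 10 − 0 + 0 = 10.

10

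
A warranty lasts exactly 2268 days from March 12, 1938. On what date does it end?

+365 (one year) → Mar 12, 1939 (1903 left).
+366 (one year; includes Feb 29, 1940) → Mar 12, 1940 (1537 left).
+365 (one year) → Mar 12, 1941 (1172 left).
+365 (one year) → Mar 12, 1942 (807 left).
+365 (one year) → Mar 12, 1943 (442 left).
+366 (one year; includes Feb 29, 1944) → Mar 12, 1944 (76 left).
Mar has 31 days: +20 → Apr 1, 1944 (56 left).
Apr has 30 days: +30 → May 1, 1944 (26 left).
+26 → May 27, 1944.

May 27, 1944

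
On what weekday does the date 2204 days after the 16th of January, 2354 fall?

First find the weekday of Jan 16, 2354. Doomsday rule: the anchor day for the 2300s is Wednesday. For year 54: 54÷12 = 4 r 6, and 6÷4 = 1, so 4+6+1 = 11.
Wednesday + 11 ≡ Sunday — that's 2354's doomsday.
In January the doomsday date is Jan 3 (2354 is not a leap year).
Jan 16 is 13 days after Jan 3; 13 mod 7 = 6, so Sunday + 6 = Saturday.
2204 mod 7 = 6, so 2204 days after a Saturday is Saturday + 6 = Friday.

Friday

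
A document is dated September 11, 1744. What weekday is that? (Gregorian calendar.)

Doomsday rule: the anchor day for the 1700s is Sunday. For year 44: 44÷12 = 3 r 8, and 8÷4 = 2, so 3+8+2 = 13.
Sunday + 13 ≡ Saturday — that's 1744's doomsday.
In September the doomsday date is Sep 5.
Sep 11 is 6 days after Sep 5; 6 mod 7 = 6, so Saturday + 6 = Friday.

Friday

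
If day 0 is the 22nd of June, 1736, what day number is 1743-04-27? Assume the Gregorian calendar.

Jun 22, 1736 → Jun 22, 1737: 365 days.
Jun 22, 1737 → Jun 22, 1738: 365 days.
Jun 22, 1738 → Jun 22, 1739: 365 days.
Jun 22, 1739 → Jun 22, 1740: 366 days (Feb 29, 1740 is in that span).
Jun 22, 1740 → Jun 22, 1741: 365 days.
Jun 22, 1741 → Jun 22, 1742: 365 days.
Jun 22, 1742 → Jul 22, 1742: 30 days (June has 30).
Jul 22, 1742 → Aug 22, 1742: 31 days (July has 31).
Aug 22, 1742 → Sep 22, 1742: 31 days (August has 31).
Sep 22, 1742 → Oct 22, 1742: 30 days (September has 30).
Oct 22, 1742 → Nov 22, 1742: 31 days (October has 31).
Nov 22, 1742 → Dec 22, 1742: 30 days (November has 30).
Dec 22, 1742 → Jan 22, 1743: 31 days (December has 31).
Jan 22, 1743 → Feb 22, 1743: 31 days (January has 31).
Feb 22, 1743 → Mar 22, 1743: 28 days (February has 28).
Mar 22, 1743 → Apr 22, 1743: 31 days (March has 31).
Apr 22, 1743 → Apr 27, 1743: 5 days.
Total: 2500 days.

2500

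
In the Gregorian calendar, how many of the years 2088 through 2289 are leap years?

Multiples of 4 in [2088,2289]: 51.
Of those, multiples of 100: 2 (not leap unless ÷400).
Multiples of 400: 0.
Leap years = 51 − 2 + 0 = 49.

49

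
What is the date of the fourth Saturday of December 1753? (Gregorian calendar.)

December 1, 1753 is a Saturday.
The first Saturday is therefore December 1 (same day).
The fourth Saturday is 1 + 3×7 = December 22.

December 22, 1753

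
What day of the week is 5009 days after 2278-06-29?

First find the weekday of Jun 29, 2278. Doomsday rule: the anchor day for the 2200s is Friday. For year 78: 78÷12 = 6 r 6, and 6÷4 = 1, so 6+6+1 = 13.
Friday + 13 ≡ Thursday — that's 2278's doomsday.
In June the doomsday date is Jun 6.
Jun 29 is 23 days after Jun 6; 23 mod 7 = 2, so Thursday + 2 = Saturday.
5009 mod 7 = 4, so 5009 days after a Saturday is Saturday + 4 = Wednesday.

Wednesday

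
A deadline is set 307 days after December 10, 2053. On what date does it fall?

Dec has 31 days: +22 → Jan 1, 2054 (285 left).
Jan has 31 days: +31 → Feb 1, 2054 (254 left).
Feb has 28 days: +28 → Mar 1, 2054 (226 left).
Mar has 31 days: +31 → Apr 1, 2054 (195 left).
Apr has 30 days: +30 → May 1, 2054 (165 left).
May has 31 days: +31 → Jun 1, 2054 (134 left).
Jun has 30 days: +30 → Jul 1, 2054 (104 left).
Jul has 31 days: +31 → Aug 1, 2054 (73 left).
Aug has 31 days: +31 → Sep 1, 2054 (42 left).
Sep has 30 days: +30 → Oct 1, 2054 (12 left).
+12 → Oct 13, 2054.

October 13, 2054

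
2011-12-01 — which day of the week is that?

Doomsday rule: the anchor day for the 2000s is Tuesday. For year 11: 11÷12 = 0 r 11, and 11÷4 = 2, so 0+11+2 = 13.
Tuesday + 13 ≡ Monday — that's 2011's doomsday.
In December the doomsday date is Dec 12.
Dec 1 is 11 days before Dec 12; 11 mod 7 = 4, so Monday − 4 = Thursday.

Thursday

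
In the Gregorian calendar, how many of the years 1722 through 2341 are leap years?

Multiples of 4 in [1722,2341]: 155.
Of those, multiples of 100: 6 (not leap unless ÷400).
Multiples of 400: 1.
Leap years = 155 − 6 + 1 = 150.

150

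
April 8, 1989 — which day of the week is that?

Doomsday rule: the anchor day for the 1900s is Wednesday. For year 89: 89÷12 = 7 r 5, and 5÷4 = 1, so 7+5+1 = 13.
Wednesday + 13 ≡ Tuesday — that's 1989's doomsday.
In April the doomsday date is Apr 4.
Apr 8 is 4 days after Apr 4; 4 mod 7 = 4, so Tuesday + 4 = Saturday.

Saturday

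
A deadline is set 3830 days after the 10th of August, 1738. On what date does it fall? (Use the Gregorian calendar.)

February 3, 1749

+365 (one year) → Aug 10, 1739 (3465 left).
+366 (one year; includes Feb 29, 1740) → Aug 10, 1740 (3099 left).
+365 (one year) → Aug 10, 1741 (2734 left).
+365 (one year) → Aug 10, 1742 (2369 left).
+365 (one year) → Aug 10, 1743 (2004 left).
+366 (one year; includes Feb 29, 1744) → Aug 10, 1744 (1638 left).
+365 (one year) → Aug 10, 1745 (1273 left).
+365 (one year) → Aug 10, 1746 (908 left).
+365 (one year) → Aug 10, 1747 (543 left).
+366 (one year; includes Feb 29, 1748) → Aug 10, 1748 (177 left).
Aug has 31 days: +22 → Sep 1, 1748 (155 left).
Sep has 30 days: +30 → Oct 1, 1748 (125 left).
Oct has 31 days: +31 → Nov 1, 1748 (94 left).
Nov has 30 days: +30 → Dec 1, 1748 (64 left).
Dec has 31 days: +31 → Jan 1, 1749 (33 left).
Jan has 31 days: +31 → Feb 1, 1749 (2 left).
+2 → Feb 3, 1749.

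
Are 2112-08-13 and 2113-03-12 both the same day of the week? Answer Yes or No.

From Aug 13, 2112 to Mar 12, 2113 is 211 days.
211 mod 7 = 1, so they are different weekdays.
(Aug 13, 2112 is a Saturday; Mar 12, 2113 is a Sunday.)

No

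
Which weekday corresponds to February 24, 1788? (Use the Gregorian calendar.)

Sunday

Doomsday rule: the anchor day for the 1700s is Sunday. For year 88: 88÷12 = 7 r 4, and 4÷4 = 1, so 7+4+1 = 12.
Sunday + 12 ≡ Friday — that's 1788's doomsday.
In February the doomsday date is Feb 29 (1788 is a leap year (divisible by 4)).
Feb 24 is 5 days before Feb 29; 5 mod 7 = 5, so Friday − 5 = Sunday.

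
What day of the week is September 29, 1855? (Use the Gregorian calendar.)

Doomsday rule: the anchor day for the 1800s is Friday. For year 55: 55÷12 = 4 r 7, and 7÷4 = 1, so 4+7+1 = 12.
Friday + 12 ≡ Wednesday — that's 1855's doomsday.
In September the doomsday date is Sep 5.
Sep 29 is 24 days after Sep 5; 24 mod 7 = 3, so Wednesday + 3 = Saturday.

Saturday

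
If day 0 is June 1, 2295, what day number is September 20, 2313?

6685

Jun 1, 2295 → Jun 1, 2296: 366 days (Feb 29, 2296 is in that span).
Jun 1, 2296 → Jun 1, 2297: 365 days.
Jun 1, 2297 → Jun 1, 2298: 365 days.
Jun 1, 2298 → Jun 1, 2299: 365 days.
Jun 1, 2299 → Jun 1, 2300: 365 days.
Jun 1, 2300 → Jun 1, 2301: 365 days.
Jun 1, 2301 → Jun 1, 2302: 365 days.
Jun 1, 2302 → Jun 1, 2303: 365 days.
Jun 1, 2303 → Jun 1, 2304: 366 days (Feb 29, 2304 is in that span).
Jun 1, 2304 → Jun 1, 2305: 365 days.
Jun 1, 2305 → Jun 1, 2306: 365 days.
Jun 1, 2306 → Jun 1, 2307: 365 days.
Jun 1, 2307 → Jun 1, 2308: 366 days (Feb 29, 2308 is in that span).
Jun 1, 2308 → Jun 1, 2309: 365 days.
Jun 1, 2309 → Jun 1, 2310: 365 days.
Jun 1, 2310 → Jun 1, 2311: 365 days.
Jun 1, 2311 → Jun 1, 2312: 366 days (Feb 29, 2312 is in that span).
Jun 1, 2312 → Jun 1, 2313: 365 days.
Jun 1, 2313 → Jul 1, 2313: 30 days (June has 30).
Jul 1, 2313 → Aug 1, 2313: 31 days (July has 31).
Aug 1, 2313 → Sep 1, 2313: 31 days (August has 31).
Sep 1, 2313 → Sep 20, 2313: 19 days.
Total: 6685 days.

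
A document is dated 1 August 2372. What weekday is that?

Tuesday

Doomsday rule: the anchor day for the 2300s is Wednesday. For year 72: 72÷12 = 6 r 0, and 0÷4 = 0, so 6+0+0 = 6.
Wednesday + 6 ≡ Tuesday — that's 2372's doomsday.
In August the doomsday date is Aug 8.
Aug 1 is 7 days before Aug 8; 7 mod 7 = 0, so Tuesday − 0 = Tuesday.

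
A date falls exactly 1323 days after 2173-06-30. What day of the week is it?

Wednesday

First find the weekday of Jun 30, 2173. Doomsday rule: the anchor day for the 2100s is Sunday. For year 73: 73÷12 = 6 r 1, and 1÷4 = 0, so 6+1+0 = 7.
Sunday + 7 ≡ Sunday — that's 2173's doomsday.
In June the doomsday date is Jun 6.
Jun 30 is 24 days after Jun 6; 24 mod 7 = 3, so Sunday + 3 = Wednesday.
1323 mod 7 = 0, so 1323 days after a Wednesday is Wednesday + 0 = Wednesday.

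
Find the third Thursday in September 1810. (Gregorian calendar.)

September 20, 1810

September 1, 1810 is a Saturday.
The first Thursday is therefore September 6 (5 days later).
The third Thursday is 6 + 2×7 = September 20.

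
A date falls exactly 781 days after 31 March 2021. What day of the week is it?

Sunday

Mar 31, 2021 is a Wednesday.
781 mod 7 = 4, so 781 days after a Wednesday is Wednesday + 4 = Sunday.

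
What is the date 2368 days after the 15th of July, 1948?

January 8, 1955

+365 (one year) → Jul 15, 1949 (2003 left).
+365 (one year) → Jul 15, 1950 (1638 left).
+365 (one year) → Jul 15, 1951 (1273 left).
+366 (one year; includes Feb 29, 1952) → Jul 15, 1952 (907 left).
+365 (one year) → Jul 15, 1953 (542 left).
+365 (one year) → Jul 15, 1954 (177 left).
Jul has 31 days: +17 → Aug 1, 1954 (160 left).
Aug has 31 days: +31 → Sep 1, 1954 (129 left).
Sep has 30 days: +30 → Oct 1, 1954 (99 left).
Oct has 31 days: +31 → Nov 1, 1954 (68 left).
Nov has 30 days: +30 → Dec 1, 1954 (38 left).
Dec has 31 days: +31 → Jan 1, 1955 (7 left).
+7 → Jan 8, 1955.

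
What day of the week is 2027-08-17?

Tuesday

Doomsday rule: the anchor day for the 2000s is Tuesday. For year 27: 27÷12 = 2 r 3, and 3÷4 = 0, so 2+3+0 = 5.
Tuesday + 5 ≡ Sunday — that's 2027's doomsday.
In August the doomsday date is Aug 8.
Aug 17 is 9 days after Aug 8; 9 mod 7 = 2, so Sunday + 2 = Tuesday.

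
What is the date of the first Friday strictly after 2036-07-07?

Jul 7, 2036 is a Monday.
From Monday to the next Friday is 4 days.
Jul 7, 2036 + 4 = Jul 11, 2036.

July 11, 2036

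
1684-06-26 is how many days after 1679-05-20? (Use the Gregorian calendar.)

May 20, 1679 → May 20, 1680: 366 days (Feb 29, 1680 is in that span).
May 20, 1680 → May 20, 1681: 365 days.
May 20, 1681 → May 20, 1682: 365 days.
May 20, 1682 → May 20, 1683: 365 days.
May 20, 1683 → May 20, 1684: 366 days (Feb 29, 1684 is in that span).
May 20, 1684 → Jun 20, 1684: 31 days (May has 31).
Jun 20, 1684 → Jun 26, 1684: 6 days.
Total: 1864 days.

1864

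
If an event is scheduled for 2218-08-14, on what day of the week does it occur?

January 1, 2218 is a Thursday.
Jan 1, 2218 → Feb 1, 2218: 31 days (January has 31).
Feb 1, 2218 → Mar 1, 2218: 28 days (February has 28).
Mar 1, 2218 → Apr 1, 2218: 31 days (March has 31).
Apr 1, 2218 → May 1, 2218: 30 days (April has 30).
May 1, 2218 → Jun 1, 2218: 31 days (May has 31).
Jun 1, 2218 → Jul 1, 2218: 30 days (June has 30).
Jul 1, 2218 → Aug 1, 2218: 31 days (July has 31).
Aug 1, 2218 → Aug 14, 2218: 13 days.
Total: 225 days.
225 mod 7 = 1, so Thursday + 1 = Friday.

Friday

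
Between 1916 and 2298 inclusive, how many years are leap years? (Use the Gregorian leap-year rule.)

94

Multiples of 4 in [1916,2298]: 96.
Of those, multiples of 100: 3 (not leap unless ÷400).
Multiples of 400: 1.
Leap years = 96 − 3 + 1 = 94.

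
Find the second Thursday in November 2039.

November 10, 2039

November 1, 2039 is a Tuesday.
The first Thursday is therefore November 3 (2 days later).
The second Thursday is 3 + 1×7 = November 10.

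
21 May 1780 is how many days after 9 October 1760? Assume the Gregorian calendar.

Oct 9, 1760 → Oct 9, 1761: 365 days.
Oct 9, 1761 → Oct 9, 1762: 365 days.
Oct 9, 1762 → Oct 9, 1763: 365 days.
Oct 9, 1763 → Oct 9, 1764: 366 days (Feb 29, 1764 is in that span).
Oct 9, 1764 → Oct 9, 1765: 365 days.
Oct 9, 1765 → Oct 9, 1766: 365 days.
Oct 9, 1766 → Oct 9, 1767: 365 days.
Oct 9, 1767 → Oct 9, 1768: 366 days (Feb 29, 1768 is in that span).
Oct 9, 1768 → Oct 9, 1769: 365 days.
Oct 9, 1769 → Oct 9, 1770: 365 days.
Oct 9, 1770 → Oct 9, 1771: 365 days.
Oct 9, 1771 → Oct 9, 1772: 366 days (Feb 29, 1772 is in that span).
Oct 9, 1772 → Oct 9, 1773: 365 days.
Oct 9, 1773 → Oct 9, 1774: 365 days.
Oct 9, 1774 → Oct 9, 1775: 365 days.
Oct 9, 1775 → Oct 9, 1776: 366 days (Feb 29, 1776 is in that span).
Oct 9, 1776 → Oct 9, 1777: 365 days.
Oct 9, 1777 → Oct 9, 1778: 365 days.
Oct 9, 1778 → Oct 9, 1779: 365 days.
Oct 9, 1779 → Nov 9, 1779: 31 days (October has 31).
Nov 9, 1779 → Dec 9, 1779: 30 days (November has 30).
Dec 9, 1779 → Jan 9, 1780: 31 days (December has 31).
Jan 9, 1780 → Feb 9, 1780: 31 days (January has 31).
Feb 9, 1780 → Mar 9, 1780: 29 days (February has 29).
Mar 9, 1780 → Apr 9, 1780: 31 days (March has 31).
Apr 9, 1780 → May 9, 1780: 30 days (April has 30).
May 9, 1780 → May 21, 1780: 12 days.
Total: 7164 days.

7164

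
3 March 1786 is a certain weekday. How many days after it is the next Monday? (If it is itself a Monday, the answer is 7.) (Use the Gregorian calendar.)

3

Mar 3, 1786 is a Friday.
From Friday to the next Monday is 3 days.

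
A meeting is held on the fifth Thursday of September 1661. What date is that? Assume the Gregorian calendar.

September 1, 1661 is a Thursday.
The first Thursday is therefore September 1 (same day).
The fifth Thursday is 1 + 4×7 = September 29.

September 29, 1661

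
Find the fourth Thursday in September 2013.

September 1, 2013 is a Sunday.
The first Thursday is therefore September 5 (4 days later).
The fourth Thursday is 5 + 3×7 = September 26.

September 26, 2013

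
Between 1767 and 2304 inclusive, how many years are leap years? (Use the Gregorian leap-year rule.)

Multiples of 4 in [1767,2304]: 135.
Of those, multiples of 100: 6 (not leap unless ÷400).
Multiples of 400: 1.
Leap years = 135 − 6 + 1 = 130.

130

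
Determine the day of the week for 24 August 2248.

Thursday

Doomsday rule: the anchor day for the 2200s is Friday. For year 48: 48÷12 = 4 r 0, and 0÷4 = 0, so 4+0+0 = 4.
Friday + 4 ≡ Tuesday — that's 2248's doomsday.
In August the doomsday date is Aug 8.
Aug 24 is 16 days after Aug 8; 16 mod 7 = 2, so Tuesday + 2 = Thursday.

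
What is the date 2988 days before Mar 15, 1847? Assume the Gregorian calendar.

−365 (one year) → Mar 15, 1846 (2623 left).
−365 (one year) → Mar 15, 1845 (2258 left).
−365 (one year) → Mar 15, 1844 (1893 left).
−366 (one year; includes Feb 29, 1844) → Mar 15, 1843 (1527 left).
−365 (one year) → Mar 15, 1842 (1162 left).
−365 (one year) → Mar 15, 1841 (797 left).
−365 (one year) → Mar 15, 1840 (432 left).
−366 (one year; includes Feb 29, 1840) → Mar 15, 1839 (66 left).
−15 → Feb 28, 1839 (end of Feb, 28 days; 51 left).
−28 → Jan 31, 1839 (end of Jan, 31 days; 23 left).
−23 → Jan 8, 1839.

January 8, 1839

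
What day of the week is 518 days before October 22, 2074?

Monday

Oct 22, 2074 is a Monday.
518 mod 7 = 0, so 518 days before a Monday is Monday − 0 = Monday.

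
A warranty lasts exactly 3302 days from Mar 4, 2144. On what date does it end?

March 19, 2153

+365 (one year) → Mar 4, 2145 (2937 left).
+365 (one year) → Mar 4, 2146 (2572 left).
+365 (one year) → Mar 4, 2147 (2207 left).
+366 (one year; includes Feb 29, 2148) → Mar 4, 2148 (1841 left).
+365 (one year) → Mar 4, 2149 (1476 left).
+365 (one year) → Mar 4, 2150 (1111 left).
+365 (one year) → Mar 4, 2151 (746 left).
+366 (one year; includes Feb 29, 2152) → Mar 4, 2152 (380 left).
Mar has 31 days: +28 → Apr 1, 2152 (352 left).
Apr has 30 days: +30 → May 1, 2152 (322 left).
May has 31 days: +31 → Jun 1, 2152 (291 left).
Jun has 30 days: +30 → Jul 1, 2152 (261 left).
Jul has 31 days: +31 → Aug 1, 2152 (230 left).
Aug has 31 days: +31 → Sep 1, 2152 (199 left).
Sep has 30 days: +30 → Oct 1, 2152 (169 left).
Oct has 31 days: +31 → Nov 1, 2152 (138 left).
Nov has 30 days: +30 → Dec 1, 2152 (108 left).
Dec has 31 days: +31 → Jan 1, 2153 (77 left).
Jan has 31 days: +31 → Feb 1, 2153 (46 left).
Feb has 28 days: +28 → Mar 1, 2153 (18 left).
+18 → Mar 19, 2153.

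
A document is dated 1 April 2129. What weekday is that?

Friday

Doomsday rule: the anchor day for the 2100s is Sunday. For year 29: 29÷12 = 2 r 5, and 5÷4 = 1, so 2+5+1 = 8.
Sunday + 8 ≡ Monday — that's 2129's doomsday.
In April the doomsday date is Apr 4.
Apr 1 is 3 days before Apr 4; 3 mod 7 = 3, so Monday − 3 = Friday.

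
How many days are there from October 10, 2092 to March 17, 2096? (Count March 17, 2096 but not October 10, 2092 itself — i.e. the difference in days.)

1254

Oct 10, 2092 → Oct 10, 2093: 365 days.
Oct 10, 2093 → Oct 10, 2094: 365 days.
Oct 10, 2094 → Oct 10, 2095: 365 days.
Oct 10, 2095 → Nov 10, 2095: 31 days (October has 31).
Nov 10, 2095 → Dec 10, 2095: 30 days (November has 30).
Dec 10, 2095 → Jan 10, 2096: 31 days (December has 31).
Jan 10, 2096 → Feb 10, 2096: 31 days (January has 31).
Feb 10, 2096 → Mar 10, 2096: 29 days (February has 29).
Mar 10, 2096 → Mar 17, 2096: 7 days.
Total: 1254 days.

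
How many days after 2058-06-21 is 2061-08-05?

1141

Jun 21, 2058 → Jun 21, 2059: 365 days.
Jun 21, 2059 → Jun 21, 2060: 366 days (Feb 29, 2060 is in that span).
Jun 21, 2060 → Jun 21, 2061: 365 days.
Jun 21, 2061 → Jul 21, 2061: 30 days (June has 30).
Jul 21, 2061 → Aug 5, 2061: 15 days.
Total: 1141 days.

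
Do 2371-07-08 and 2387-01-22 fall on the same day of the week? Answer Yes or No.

From Jul 8, 2371 to Jan 22, 2387 is 5677 days.
5677 mod 7 = 0, so they are the same weekday.
(Jul 8, 2371 is a Thursday; Jan 22, 2387 is a Thursday.)

Yes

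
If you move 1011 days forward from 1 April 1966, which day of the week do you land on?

Monday

Apr 1, 1966 is a Friday.
1011 mod 7 = 3, so 1011 days after a Friday is Friday + 3 = Monday.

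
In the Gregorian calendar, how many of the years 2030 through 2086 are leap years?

Multiples of 4 in [2030,2086]: 14.
Of those, multiples of 100: 0 (not leap unless ÷400).
Multiples of 400: 0.
Leap years = 14 − 0 + 0 = 14.

14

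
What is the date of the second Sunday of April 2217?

April 1, 2217 is a Tuesday.
The first Sunday is therefore April 6 (5 days later).
The second Sunday is 6 + 1×7 = April 13.

April 13, 2217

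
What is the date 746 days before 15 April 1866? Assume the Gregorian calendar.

−365 (one year) → Apr 15, 1865 (381 left).
−15 → Mar 31, 1865 (end of Mar, 31 days; 366 left).
−31 → Feb 28, 1865 (end of Feb, 28 days; 335 left).
−28 → Jan 31, 1865 (end of Jan, 31 days; 307 left).
−31 → Dec 31, 1864 (end of Dec, 31 days; 276 left).
−31 → Nov 30, 1864 (end of Nov, 30 days; 245 left).
−30 → Oct 31, 1864 (end of Oct, 31 days; 215 left).
−31 → Sep 30, 1864 (end of Sep, 30 days; 184 left).
−30 → Aug 31, 1864 (end of Aug, 31 days; 154 left).
−31 → Jul 31, 1864 (end of Jul, 31 days; 123 left).
−31 → Jun 30, 1864 (end of Jun, 30 days; 92 left).
−30 → May 31, 1864 (end of May, 31 days; 62 left).
−31 → Apr 30, 1864 (end of Apr, 30 days; 31 left).
−30 → Mar 31, 1864 (end of Mar, 31 days; 1 left).
−1 → Mar 30, 1864.

March 30, 1864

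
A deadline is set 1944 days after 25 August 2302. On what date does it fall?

+365 (one year) → Aug 25, 2303 (1579 left).
+366 (one year; includes Feb 29, 2304) → Aug 25, 2304 (1213 left).
+365 (one year) → Aug 25, 2305 (848 left).
+365 (one year) → Aug 25, 2306 (483 left).
+365 (one year) → Aug 25, 2307 (118 left).
Aug has 31 days: +7 → Sep 1, 2307 (111 left).
Sep has 30 days: +30 → Oct 1, 2307 (81 left).
Oct has 31 days: +31 → Nov 1, 2307 (50 left).
Nov has 30 days: +30 → Dec 1, 2307 (20 left).
+20 → Dec 21, 2307.

December 21, 2307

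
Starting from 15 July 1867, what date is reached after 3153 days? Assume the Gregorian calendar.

+366 (one year; includes Feb 29, 1868) → Jul 15, 1868 (2787 left).
+365 (one year) → Jul 15, 1869 (2422 left).
+365 (one year) → Jul 15, 1870 (2057 left).
+365 (one year) → Jul 15, 1871 (1692 left).
+366 (one year; includes Feb 29, 1872) → Jul 15, 1872 (1326 left).
+365 (one year) → Jul 15, 1873 (961 left).
+365 (one year) → Jul 15, 1874 (596 left).
+365 (one year) → Jul 15, 1875 (231 left).
Jul has 31 days: +17 → Aug 1, 1875 (214 left).
Aug has 31 days: +31 → Sep 1, 1875 (183 left).
Sep has 30 days: +30 → Oct 1, 1875 (153 left).
Oct has 31 days: +31 → Nov 1, 1875 (122 left).
Nov has 30 days: +30 → Dec 1, 1875 (92 left).
Dec has 31 days: +31 → Jan 1, 1876 (61 left).
Jan has 31 days: +31 → Feb 1, 1876 (30 left).
Feb has 29 days: +29 → Mar 1, 1876 (1 left).
+1 → Mar 2, 1876.

March 2, 1876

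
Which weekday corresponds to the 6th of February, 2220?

Doomsday rule: the anchor day for the 2200s is Friday. For year 20: 20÷12 = 1 r 8, and 8÷4 = 2, so 1+8+2 = 11.
Friday + 11 ≡ Tuesday — that's 2220's doomsday.
In February the doomsday date is Feb 29 (2220 is a leap year (divisible by 4)).
Feb 6 is 23 days before Feb 29; 23 mod 7 = 2, so Tuesday − 2 = Sunday.

Sunday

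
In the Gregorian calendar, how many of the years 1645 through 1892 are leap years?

60

Multiples of 4 in [1645,1892]: 62.
Of those, multiples of 100: 2 (not leap unless ÷400).
Multiples of 400: 0.
Leap years = 62 − 2 + 0 = 60.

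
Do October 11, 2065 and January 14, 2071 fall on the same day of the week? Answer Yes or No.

No

From Oct 11, 2065 to Jan 14, 2071 is 1921 days.
1921 mod 7 = 3, so they are different weekdays.
(Oct 11, 2065 is a Sunday; Jan 14, 2071 is a Wednesday.)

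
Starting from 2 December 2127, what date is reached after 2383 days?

June 11, 2134

+366 (one year; includes Feb 29, 2128) → Dec 2, 2128 (2017 left).
+365 (one year) → Dec 2, 2129 (1652 left).
+365 (one year) → Dec 2, 2130 (1287 left).
+365 (one year) → Dec 2, 2131 (922 left).
+366 (one year; includes Feb 29, 2132) → Dec 2, 2132 (556 left).
+365 (one year) → Dec 2, 2133 (191 left).
Dec has 31 days: +30 → Jan 1, 2134 (161 left).
Jan has 31 days: +31 → Feb 1, 2134 (130 left).
Feb has 28 days: +28 → Mar 1, 2134 (102 left).
Mar has 31 days: +31 → Apr 1, 2134 (71 left).
Apr has 30 days: +30 → May 1, 2134 (41 left).
May has 31 days: +31 → Jun 1, 2134 (10 left).
+10 → Jun 11, 2134.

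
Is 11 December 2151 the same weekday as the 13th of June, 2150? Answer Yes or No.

From Jun 13, 2150 to Dec 11, 2151 is 546 days.
546 mod 7 = 0, so they are the same weekday.
(Jun 13, 2150 is a Saturday; Dec 11, 2151 is a Saturday.)

Yes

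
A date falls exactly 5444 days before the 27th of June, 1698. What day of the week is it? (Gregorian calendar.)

Sunday

First find the weekday of Jun 27, 1698. Doomsday rule: the anchor day for the 1600s is Tuesday. For year 98: 98÷12 = 8 r 2, and 2÷4 = 0, so 8+2+0 = 10.
Tuesday + 10 ≡ Friday — that's 1698's doomsday.
In June the doomsday date is Jun 6.
Jun 27 is 21 days after Jun 6; 21 mod 7 = 0, so Friday + 0 = Friday.
5444 mod 7 = 5, so 5444 days before a Friday is Friday − 5 = Sunday.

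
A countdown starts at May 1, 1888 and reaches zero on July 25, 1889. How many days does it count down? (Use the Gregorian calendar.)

May 1, 1888 → May 1, 1889: 365 days.
May 1, 1889 → Jun 1, 1889: 31 days (May has 31).
Jun 1, 1889 → Jul 1, 1889: 30 days (June has 30).
Jul 1, 1889 → Jul 25, 1889: 24 days.
Total: 450 days.

450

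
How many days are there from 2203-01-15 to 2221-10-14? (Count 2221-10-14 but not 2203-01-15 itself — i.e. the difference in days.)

6847

Jan 15, 2203 → Jan 15, 2204: 365 days.
Jan 15, 2204 → Jan 15, 2205: 366 days (Feb 29, 2204 is in that span).
Jan 15, 2205 → Jan 15, 2206: 365 days.
Jan 15, 2206 → Jan 15, 2207: 365 days.
Jan 15, 2207 → Jan 15, 2208: 365 days.
Jan 15, 2208 → Jan 15, 2209: 366 days (Feb 29, 2208 is in that span).
Jan 15, 2209 → Jan 15, 2210: 365 days.
Jan 15, 2210 → Jan 15, 2211: 365 days.
Jan 15, 2211 → Jan 15, 2212: 365 days.
Jan 15, 2212 → Jan 15, 2213: 366 days (Feb 29, 2212 is in that span).
Jan 15, 2213 → Jan 15, 2214: 365 days.
Jan 15, 2214 → Jan 15, 2215: 365 days.
Jan 15, 2215 → Jan 15, 2216: 365 days.
Jan 15, 2216 → Jan 15, 2217: 366 days (Feb 29, 2216 is in that span).
Jan 15, 2217 → Jan 15, 2218: 365 days.
Jan 15, 2218 → Jan 15, 2219: 365 days.
Jan 15, 2219 → Jan 15, 2220: 365 days.
Jan 15, 2220 → Jan 15, 2221: 366 days (Feb 29, 2220 is in that span).
Jan 15, 2221 → Feb 15, 2221: 31 days (January has 31).
Feb 15, 2221 → Mar 15, 2221: 28 days (February has 28).
Mar 15, 2221 → Apr 15, 2221: 31 days (March has 31).
Apr 15, 2221 → May 15, 2221: 30 days (April has 30).
May 15, 2221 → Jun 15, 2221: 31 days (May has 31).
Jun 15, 2221 → Jul 15, 2221: 30 days (June has 30).
Jul 15, 2221 → Aug 15, 2221: 31 days (July has 31).
Aug 15, 2221 → Sep 15, 2221: 31 days (August has 31).
Sep 15, 2221 → Oct 14, 2221: 29 days.
Total: 6847 days.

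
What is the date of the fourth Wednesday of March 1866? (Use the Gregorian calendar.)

March 1, 1866 is a Thursday.
The first Wednesday is therefore March 7 (6 days later).
The fourth Wednesday is 7 + 3×7 = March 28.

March 28, 1866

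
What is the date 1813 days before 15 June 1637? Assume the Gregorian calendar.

June 28, 1632

−365 (one year) → Jun 15, 1636 (1448 left).
−366 (one year; includes Feb 29, 1636) → Jun 15, 1635 (1082 left).
−365 (one year) → Jun 15, 1634 (717 left).
−365 (one year) → Jun 15, 1633 (352 left).
−15 → May 31, 1633 (end of May, 31 days; 337 left).
−31 → Apr 30, 1633 (end of Apr, 30 days; 306 left).
−30 → Mar 31, 1633 (end of Mar, 31 days; 276 left).
−31 → Feb 28, 1633 (end of Feb, 28 days; 245 left).
−28 → Jan 31, 1633 (end of Jan, 31 days; 217 left).
−31 → Dec 31, 1632 (end of Dec, 31 days; 186 left).
−31 → Nov 30, 1632 (end of Nov, 30 days; 155 left).
−30 → Oct 31, 1632 (end of Oct, 31 days; 125 left).
−31 → Sep 30, 1632 (end of Sep, 30 days; 94 left).
−30 → Aug 31, 1632 (end of Aug, 31 days; 64 left).
−31 → Jul 31, 1632 (end of Jul, 31 days; 33 left).
−31 → Jun 30, 1632 (end of Jun, 30 days; 2 left).
−2 → Jun 28, 1632.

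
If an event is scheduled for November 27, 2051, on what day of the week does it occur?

Doomsday rule: the anchor day for the 2000s is Tuesday. For year 51: 51÷12 = 4 r 3, and 3÷4 = 0, so 4+3+0 = 7.
Tuesday + 7 ≡ Tuesday — that's 2051's doomsday.
In November the doomsday date is Nov 7.
Nov 27 is 20 days after Nov 7; 20 mod 7 = 6, so Tuesday + 6 = Monday.

Monday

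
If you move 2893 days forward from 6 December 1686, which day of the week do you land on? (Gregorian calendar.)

First find the weekday of Dec 6, 1686. Doomsday rule: the anchor day for the 1600s is Tuesday. For year 86: 86÷12 = 7 r 2, and 2÷4 = 0, so 7+2+0 = 9.
Tuesday + 9 ≡ Thursday — that's 1686's doomsday.
In December the doomsday date is Dec 12.
Dec 6 is 6 days before Dec 12; 6 mod 7 = 6, so Thursday − 6 = Friday.
2893 mod 7 = 2, so 2893 days after a Friday is Friday + 2 = Sunday.

Sunday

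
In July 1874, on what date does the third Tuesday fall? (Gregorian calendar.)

July 21, 1874

July 1, 1874 is a Wednesday.
The first Tuesday is therefore July 7 (6 days later).
The third Tuesday is 7 + 2×7 = July 21.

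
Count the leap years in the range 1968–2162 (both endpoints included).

48

Multiples of 4 in [1968,2162]: 49.
Of those, multiples of 100: 2 (not leap unless ÷400).
Multiples of 400: 1.
Leap years = 49 − 2 + 1 = 48.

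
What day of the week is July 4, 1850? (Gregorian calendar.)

Thursday

Doomsday rule: the anchor day for the 1800s is Friday. For year 50: 50÷12 = 4 r 2, and 2÷4 = 0, so 4+2+0 = 6.
Friday + 6 ≡ Thursday — that's 1850's doomsday.
In July the doomsday date is Jul 11.
Jul 4 is 7 days before Jul 11; 7 mod 7 = 0, so Thursday − 0 = Thursday.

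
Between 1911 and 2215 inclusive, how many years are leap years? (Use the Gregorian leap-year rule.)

Multiples of 4 in [1911,2215]: 76.
Of those, multiples of 100: 3 (not leap unless ÷400).
Multiples of 400: 1.
Leap years = 76 − 3 + 1 = 74.

74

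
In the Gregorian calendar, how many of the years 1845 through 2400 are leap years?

135

Multiples of 4 in [1845,2400]: 139.
Of those, multiples of 100: 6 (not leap unless ÷400).
Multiples of 400: 2.
Leap years = 139 − 6 + 2 = 135.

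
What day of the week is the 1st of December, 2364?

Doomsday rule: the anchor day for the 2300s is Wednesday. For year 64: 64÷12 = 5 r 4, and 4÷4 = 1, so 5+4+1 = 10.
Wednesday + 10 ≡ Saturday — that's 2364's doomsday.
In December the doomsday date is Dec 12.
Dec 1 is 11 days before Dec 12; 11 mod 7 = 4, so Saturday − 4 = Tuesday.

Tuesday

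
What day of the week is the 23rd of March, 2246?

Doomsday rule: the anchor day for the 2200s is Friday. For year 46: 46÷12 = 3 r 10, and 10÷4 = 2, so 3+10+2 = 15.
Friday + 15 ≡ Saturday — that's 2246's doomsday.
In March the doomsday date is Mar 14.
Mar 23 is 9 days after Mar 14; 9 mod 7 = 2, so Saturday + 2 = Monday.

Monday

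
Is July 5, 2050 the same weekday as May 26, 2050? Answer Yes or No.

From May 26, 2050 to Jul 5, 2050 is 40 days.
40 mod 7 = 5, so they are different weekdays.
(May 26, 2050 is a Thursday; Jul 5, 2050 is a Tuesday.)

No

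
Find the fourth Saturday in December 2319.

December 27, 2319

December 1, 2319 is a Monday.
The first Saturday is therefore December 6 (5 days later).
The fourth Saturday is 6 + 3×7 = December 27.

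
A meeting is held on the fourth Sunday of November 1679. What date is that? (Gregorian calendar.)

November 26, 1679

November 1, 1679 is a Wednesday.
The first Sunday is therefore November 5 (4 days later).
The fourth Sunday is 5 + 3×7 = November 26.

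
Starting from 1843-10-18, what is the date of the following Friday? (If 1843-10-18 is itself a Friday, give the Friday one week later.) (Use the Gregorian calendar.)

October 20, 1843

Oct 18, 1843 is a Wednesday.
From Wednesday to the next Friday is 2 days.
Oct 18, 1843 + 2 = Oct 20, 1843.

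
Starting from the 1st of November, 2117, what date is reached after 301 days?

Nov has 30 days: +30 → Dec 1, 2117 (271 left).
Dec has 31 days: +31 → Jan 1, 2118 (240 left).
Jan has 31 days: +31 → Feb 1, 2118 (209 left).
Feb has 28 days: +28 → Mar 1, 2118 (181 left).
Mar has 31 days: +31 → Apr 1, 2118 (150 left).
Apr has 30 days: +30 → May 1, 2118 (120 left).
May has 31 days: +31 → Jun 1, 2118 (89 left).
Jun has 30 days: +30 → Jul 1, 2118 (59 left).
Jul has 31 days: +31 → Aug 1, 2118 (28 left).
+28 → Aug 29, 2118.

August 29, 2118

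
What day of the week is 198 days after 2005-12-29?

First find the weekday of Dec 29, 2005. Doomsday rule: the anchor day for the 2000s is Tuesday. For year 05: 5÷12 = 0 r 5, and 5÷4 = 1, so 0+5+1 = 6.
Tuesday + 6 ≡ Monday — that's 2005's doomsday.
In December the doomsday date is Dec 12.
Dec 29 is 17 days after Dec 12; 17 mod 7 = 3, so Monday + 3 = Thursday.
198 mod 7 = 2, so 198 days after a Thursday is Thursday + 2 = Saturday.

Saturday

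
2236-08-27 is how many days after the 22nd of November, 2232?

1374

Nov 22, 2232 → Nov 22, 2233: 365 days.
Nov 22, 2233 → Nov 22, 2234: 365 days.
Nov 22, 2234 → Nov 22, 2235: 365 days.
Nov 22, 2235 → Dec 22, 2235: 30 days (November has 30).
Dec 22, 2235 → Jan 22, 2236: 31 days (December has 31).
Jan 22, 2236 → Feb 22, 2236: 31 days (January has 31).
Feb 22, 2236 → Mar 22, 2236: 29 days (February has 29).
Mar 22, 2236 → Apr 22, 2236: 31 days (March has 31).
Apr 22, 2236 → May 22, 2236: 30 days (April has 30).
May 22, 2236 → Jun 22, 2236: 31 days (May has 31).
Jun 22, 2236 → Jul 22, 2236: 30 days (June has 30).
Jul 22, 2236 → Aug 22, 2236: 31 days (July has 31).
Aug 22, 2236 → Aug 27, 2236: 5 days.
Total: 1374 days.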